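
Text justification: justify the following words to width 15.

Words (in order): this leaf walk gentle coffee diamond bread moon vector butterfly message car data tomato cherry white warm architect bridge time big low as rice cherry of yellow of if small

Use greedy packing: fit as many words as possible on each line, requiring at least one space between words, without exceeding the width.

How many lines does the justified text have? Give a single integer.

Line 1: ['this', 'leaf', 'walk'] (min_width=14, slack=1)
Line 2: ['gentle', 'coffee'] (min_width=13, slack=2)
Line 3: ['diamond', 'bread'] (min_width=13, slack=2)
Line 4: ['moon', 'vector'] (min_width=11, slack=4)
Line 5: ['butterfly'] (min_width=9, slack=6)
Line 6: ['message', 'car'] (min_width=11, slack=4)
Line 7: ['data', 'tomato'] (min_width=11, slack=4)
Line 8: ['cherry', 'white'] (min_width=12, slack=3)
Line 9: ['warm', 'architect'] (min_width=14, slack=1)
Line 10: ['bridge', 'time', 'big'] (min_width=15, slack=0)
Line 11: ['low', 'as', 'rice'] (min_width=11, slack=4)
Line 12: ['cherry', 'of'] (min_width=9, slack=6)
Line 13: ['yellow', 'of', 'if'] (min_width=12, slack=3)
Line 14: ['small'] (min_width=5, slack=10)
Total lines: 14

Answer: 14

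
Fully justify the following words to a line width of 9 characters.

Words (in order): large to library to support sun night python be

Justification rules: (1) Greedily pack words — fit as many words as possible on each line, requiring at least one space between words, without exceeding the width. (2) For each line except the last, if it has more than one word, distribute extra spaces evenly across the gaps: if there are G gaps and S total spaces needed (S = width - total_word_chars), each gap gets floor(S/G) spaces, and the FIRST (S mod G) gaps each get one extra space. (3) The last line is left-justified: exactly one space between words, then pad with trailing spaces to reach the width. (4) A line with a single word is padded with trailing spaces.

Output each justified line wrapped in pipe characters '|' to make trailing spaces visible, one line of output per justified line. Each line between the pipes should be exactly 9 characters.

Answer: |large  to|
|library  |
|to       |
|support  |
|sun night|
|python be|

Derivation:
Line 1: ['large', 'to'] (min_width=8, slack=1)
Line 2: ['library'] (min_width=7, slack=2)
Line 3: ['to'] (min_width=2, slack=7)
Line 4: ['support'] (min_width=7, slack=2)
Line 5: ['sun', 'night'] (min_width=9, slack=0)
Line 6: ['python', 'be'] (min_width=9, slack=0)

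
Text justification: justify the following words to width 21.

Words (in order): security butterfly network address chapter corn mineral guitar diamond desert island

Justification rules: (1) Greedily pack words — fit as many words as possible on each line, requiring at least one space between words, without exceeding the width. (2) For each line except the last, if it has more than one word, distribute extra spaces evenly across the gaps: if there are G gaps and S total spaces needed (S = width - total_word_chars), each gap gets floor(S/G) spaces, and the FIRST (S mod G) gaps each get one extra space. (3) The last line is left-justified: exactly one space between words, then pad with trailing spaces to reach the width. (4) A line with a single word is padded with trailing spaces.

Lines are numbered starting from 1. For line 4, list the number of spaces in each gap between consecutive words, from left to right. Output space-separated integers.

Line 1: ['security', 'butterfly'] (min_width=18, slack=3)
Line 2: ['network', 'address'] (min_width=15, slack=6)
Line 3: ['chapter', 'corn', 'mineral'] (min_width=20, slack=1)
Line 4: ['guitar', 'diamond', 'desert'] (min_width=21, slack=0)
Line 5: ['island'] (min_width=6, slack=15)

Answer: 1 1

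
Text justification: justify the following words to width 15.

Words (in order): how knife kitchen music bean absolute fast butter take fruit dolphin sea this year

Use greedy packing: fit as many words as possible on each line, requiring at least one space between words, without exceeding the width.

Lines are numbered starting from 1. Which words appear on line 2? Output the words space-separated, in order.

Answer: kitchen music

Derivation:
Line 1: ['how', 'knife'] (min_width=9, slack=6)
Line 2: ['kitchen', 'music'] (min_width=13, slack=2)
Line 3: ['bean', 'absolute'] (min_width=13, slack=2)
Line 4: ['fast', 'butter'] (min_width=11, slack=4)
Line 5: ['take', 'fruit'] (min_width=10, slack=5)
Line 6: ['dolphin', 'sea'] (min_width=11, slack=4)
Line 7: ['this', 'year'] (min_width=9, slack=6)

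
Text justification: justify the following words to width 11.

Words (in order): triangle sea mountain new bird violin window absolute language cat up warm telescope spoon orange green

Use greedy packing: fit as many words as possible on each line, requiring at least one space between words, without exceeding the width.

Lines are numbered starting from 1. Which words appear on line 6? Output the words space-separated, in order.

Line 1: ['triangle'] (min_width=8, slack=3)
Line 2: ['sea'] (min_width=3, slack=8)
Line 3: ['mountain'] (min_width=8, slack=3)
Line 4: ['new', 'bird'] (min_width=8, slack=3)
Line 5: ['violin'] (min_width=6, slack=5)
Line 6: ['window'] (min_width=6, slack=5)
Line 7: ['absolute'] (min_width=8, slack=3)
Line 8: ['language'] (min_width=8, slack=3)
Line 9: ['cat', 'up', 'warm'] (min_width=11, slack=0)
Line 10: ['telescope'] (min_width=9, slack=2)
Line 11: ['spoon'] (min_width=5, slack=6)
Line 12: ['orange'] (min_width=6, slack=5)
Line 13: ['green'] (min_width=5, slack=6)

Answer: window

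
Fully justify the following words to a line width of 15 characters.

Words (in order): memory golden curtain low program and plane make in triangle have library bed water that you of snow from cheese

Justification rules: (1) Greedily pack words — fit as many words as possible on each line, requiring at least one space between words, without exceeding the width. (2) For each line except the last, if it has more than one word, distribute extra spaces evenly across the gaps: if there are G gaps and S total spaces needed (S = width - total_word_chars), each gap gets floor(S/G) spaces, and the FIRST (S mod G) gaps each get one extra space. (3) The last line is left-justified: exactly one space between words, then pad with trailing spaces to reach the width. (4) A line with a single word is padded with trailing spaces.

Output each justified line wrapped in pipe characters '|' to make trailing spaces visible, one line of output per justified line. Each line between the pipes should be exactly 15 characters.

Answer: |memory   golden|
|curtain     low|
|program     and|
|plane  make  in|
|triangle   have|
|library     bed|
|water  that you|
|of   snow  from|
|cheese         |

Derivation:
Line 1: ['memory', 'golden'] (min_width=13, slack=2)
Line 2: ['curtain', 'low'] (min_width=11, slack=4)
Line 3: ['program', 'and'] (min_width=11, slack=4)
Line 4: ['plane', 'make', 'in'] (min_width=13, slack=2)
Line 5: ['triangle', 'have'] (min_width=13, slack=2)
Line 6: ['library', 'bed'] (min_width=11, slack=4)
Line 7: ['water', 'that', 'you'] (min_width=14, slack=1)
Line 8: ['of', 'snow', 'from'] (min_width=12, slack=3)
Line 9: ['cheese'] (min_width=6, slack=9)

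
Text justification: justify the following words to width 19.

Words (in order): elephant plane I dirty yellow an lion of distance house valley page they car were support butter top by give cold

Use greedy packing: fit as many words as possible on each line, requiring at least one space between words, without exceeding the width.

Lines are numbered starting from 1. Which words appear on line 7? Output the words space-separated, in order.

Answer: by give cold

Derivation:
Line 1: ['elephant', 'plane', 'I'] (min_width=16, slack=3)
Line 2: ['dirty', 'yellow', 'an'] (min_width=15, slack=4)
Line 3: ['lion', 'of', 'distance'] (min_width=16, slack=3)
Line 4: ['house', 'valley', 'page'] (min_width=17, slack=2)
Line 5: ['they', 'car', 'were'] (min_width=13, slack=6)
Line 6: ['support', 'butter', 'top'] (min_width=18, slack=1)
Line 7: ['by', 'give', 'cold'] (min_width=12, slack=7)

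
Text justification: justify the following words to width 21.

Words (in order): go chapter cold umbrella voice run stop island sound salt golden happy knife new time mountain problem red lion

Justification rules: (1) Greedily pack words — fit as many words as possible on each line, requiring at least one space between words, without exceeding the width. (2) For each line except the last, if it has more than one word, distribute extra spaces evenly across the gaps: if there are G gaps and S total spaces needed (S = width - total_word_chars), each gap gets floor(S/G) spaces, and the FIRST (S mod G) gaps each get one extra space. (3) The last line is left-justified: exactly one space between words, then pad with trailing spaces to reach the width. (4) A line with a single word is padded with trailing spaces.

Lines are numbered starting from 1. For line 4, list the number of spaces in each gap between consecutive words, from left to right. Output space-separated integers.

Answer: 3 3

Derivation:
Line 1: ['go', 'chapter', 'cold'] (min_width=15, slack=6)
Line 2: ['umbrella', 'voice', 'run'] (min_width=18, slack=3)
Line 3: ['stop', 'island', 'sound'] (min_width=17, slack=4)
Line 4: ['salt', 'golden', 'happy'] (min_width=17, slack=4)
Line 5: ['knife', 'new', 'time'] (min_width=14, slack=7)
Line 6: ['mountain', 'problem', 'red'] (min_width=20, slack=1)
Line 7: ['lion'] (min_width=4, slack=17)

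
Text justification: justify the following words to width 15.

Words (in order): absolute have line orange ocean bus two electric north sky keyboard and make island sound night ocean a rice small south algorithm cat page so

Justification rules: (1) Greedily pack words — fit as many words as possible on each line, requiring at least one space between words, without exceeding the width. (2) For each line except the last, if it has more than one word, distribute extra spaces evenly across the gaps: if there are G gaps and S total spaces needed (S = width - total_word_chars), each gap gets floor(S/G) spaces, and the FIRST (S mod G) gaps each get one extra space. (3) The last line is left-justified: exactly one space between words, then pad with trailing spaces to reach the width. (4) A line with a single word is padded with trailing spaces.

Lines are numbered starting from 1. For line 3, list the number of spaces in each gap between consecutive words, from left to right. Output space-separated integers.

Line 1: ['absolute', 'have'] (min_width=13, slack=2)
Line 2: ['line', 'orange'] (min_width=11, slack=4)
Line 3: ['ocean', 'bus', 'two'] (min_width=13, slack=2)
Line 4: ['electric', 'north'] (min_width=14, slack=1)
Line 5: ['sky', 'keyboard'] (min_width=12, slack=3)
Line 6: ['and', 'make', 'island'] (min_width=15, slack=0)
Line 7: ['sound', 'night'] (min_width=11, slack=4)
Line 8: ['ocean', 'a', 'rice'] (min_width=12, slack=3)
Line 9: ['small', 'south'] (min_width=11, slack=4)
Line 10: ['algorithm', 'cat'] (min_width=13, slack=2)
Line 11: ['page', 'so'] (min_width=7, slack=8)

Answer: 2 2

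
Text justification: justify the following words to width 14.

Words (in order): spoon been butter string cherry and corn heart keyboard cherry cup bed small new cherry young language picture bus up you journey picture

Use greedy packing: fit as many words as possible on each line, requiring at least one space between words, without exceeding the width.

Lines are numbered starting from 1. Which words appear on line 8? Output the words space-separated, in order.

Line 1: ['spoon', 'been'] (min_width=10, slack=4)
Line 2: ['butter', 'string'] (min_width=13, slack=1)
Line 3: ['cherry', 'and'] (min_width=10, slack=4)
Line 4: ['corn', 'heart'] (min_width=10, slack=4)
Line 5: ['keyboard'] (min_width=8, slack=6)
Line 6: ['cherry', 'cup', 'bed'] (min_width=14, slack=0)
Line 7: ['small', 'new'] (min_width=9, slack=5)
Line 8: ['cherry', 'young'] (min_width=12, slack=2)
Line 9: ['language'] (min_width=8, slack=6)
Line 10: ['picture', 'bus', 'up'] (min_width=14, slack=0)
Line 11: ['you', 'journey'] (min_width=11, slack=3)
Line 12: ['picture'] (min_width=7, slack=7)

Answer: cherry young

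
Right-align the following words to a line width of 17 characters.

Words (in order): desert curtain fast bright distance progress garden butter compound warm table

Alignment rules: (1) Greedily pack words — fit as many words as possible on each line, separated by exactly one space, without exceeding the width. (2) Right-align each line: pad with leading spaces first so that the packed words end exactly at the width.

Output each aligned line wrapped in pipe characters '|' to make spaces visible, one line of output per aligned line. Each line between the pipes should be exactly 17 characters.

Answer: |   desert curtain|
|      fast bright|
|distance progress|
|    garden butter|
|    compound warm|
|            table|

Derivation:
Line 1: ['desert', 'curtain'] (min_width=14, slack=3)
Line 2: ['fast', 'bright'] (min_width=11, slack=6)
Line 3: ['distance', 'progress'] (min_width=17, slack=0)
Line 4: ['garden', 'butter'] (min_width=13, slack=4)
Line 5: ['compound', 'warm'] (min_width=13, slack=4)
Line 6: ['table'] (min_width=5, slack=12)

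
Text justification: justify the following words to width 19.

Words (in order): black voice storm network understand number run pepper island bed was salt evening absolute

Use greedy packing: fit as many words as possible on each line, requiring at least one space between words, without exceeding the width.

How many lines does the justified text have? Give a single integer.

Answer: 5

Derivation:
Line 1: ['black', 'voice', 'storm'] (min_width=17, slack=2)
Line 2: ['network', 'understand'] (min_width=18, slack=1)
Line 3: ['number', 'run', 'pepper'] (min_width=17, slack=2)
Line 4: ['island', 'bed', 'was', 'salt'] (min_width=19, slack=0)
Line 5: ['evening', 'absolute'] (min_width=16, slack=3)
Total lines: 5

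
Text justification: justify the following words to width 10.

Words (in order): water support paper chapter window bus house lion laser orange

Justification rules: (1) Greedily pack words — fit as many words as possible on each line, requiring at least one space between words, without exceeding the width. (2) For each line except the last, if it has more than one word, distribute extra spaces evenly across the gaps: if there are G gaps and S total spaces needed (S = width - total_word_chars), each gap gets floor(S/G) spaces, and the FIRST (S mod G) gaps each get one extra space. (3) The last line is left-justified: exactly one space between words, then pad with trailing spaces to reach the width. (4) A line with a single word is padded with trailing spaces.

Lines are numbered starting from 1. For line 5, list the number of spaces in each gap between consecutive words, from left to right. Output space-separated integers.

Line 1: ['water'] (min_width=5, slack=5)
Line 2: ['support'] (min_width=7, slack=3)
Line 3: ['paper'] (min_width=5, slack=5)
Line 4: ['chapter'] (min_width=7, slack=3)
Line 5: ['window', 'bus'] (min_width=10, slack=0)
Line 6: ['house', 'lion'] (min_width=10, slack=0)
Line 7: ['laser'] (min_width=5, slack=5)
Line 8: ['orange'] (min_width=6, slack=4)

Answer: 1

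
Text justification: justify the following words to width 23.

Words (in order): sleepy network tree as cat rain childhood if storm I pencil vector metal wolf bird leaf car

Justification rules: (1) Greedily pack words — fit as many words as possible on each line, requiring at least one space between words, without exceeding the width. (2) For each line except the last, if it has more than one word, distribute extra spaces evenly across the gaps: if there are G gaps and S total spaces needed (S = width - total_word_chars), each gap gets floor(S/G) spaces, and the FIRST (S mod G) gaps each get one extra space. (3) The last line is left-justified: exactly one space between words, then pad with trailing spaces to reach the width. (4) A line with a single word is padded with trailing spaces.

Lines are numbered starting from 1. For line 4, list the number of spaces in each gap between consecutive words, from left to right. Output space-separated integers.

Line 1: ['sleepy', 'network', 'tree', 'as'] (min_width=22, slack=1)
Line 2: ['cat', 'rain', 'childhood', 'if'] (min_width=21, slack=2)
Line 3: ['storm', 'I', 'pencil', 'vector'] (min_width=21, slack=2)
Line 4: ['metal', 'wolf', 'bird', 'leaf'] (min_width=20, slack=3)
Line 5: ['car'] (min_width=3, slack=20)

Answer: 2 2 2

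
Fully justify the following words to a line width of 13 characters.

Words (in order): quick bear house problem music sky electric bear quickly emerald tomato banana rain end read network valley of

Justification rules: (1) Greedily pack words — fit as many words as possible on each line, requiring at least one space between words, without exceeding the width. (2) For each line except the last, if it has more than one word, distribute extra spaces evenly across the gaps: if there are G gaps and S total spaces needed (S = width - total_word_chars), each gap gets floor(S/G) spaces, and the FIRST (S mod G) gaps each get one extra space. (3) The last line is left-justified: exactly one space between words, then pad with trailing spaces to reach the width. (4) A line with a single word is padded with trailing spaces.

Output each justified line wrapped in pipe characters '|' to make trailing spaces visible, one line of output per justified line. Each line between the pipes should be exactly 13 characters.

Answer: |quick    bear|
|house problem|
|music     sky|
|electric bear|
|quickly      |
|emerald      |
|tomato banana|
|rain end read|
|network      |
|valley of    |

Derivation:
Line 1: ['quick', 'bear'] (min_width=10, slack=3)
Line 2: ['house', 'problem'] (min_width=13, slack=0)
Line 3: ['music', 'sky'] (min_width=9, slack=4)
Line 4: ['electric', 'bear'] (min_width=13, slack=0)
Line 5: ['quickly'] (min_width=7, slack=6)
Line 6: ['emerald'] (min_width=7, slack=6)
Line 7: ['tomato', 'banana'] (min_width=13, slack=0)
Line 8: ['rain', 'end', 'read'] (min_width=13, slack=0)
Line 9: ['network'] (min_width=7, slack=6)
Line 10: ['valley', 'of'] (min_width=9, slack=4)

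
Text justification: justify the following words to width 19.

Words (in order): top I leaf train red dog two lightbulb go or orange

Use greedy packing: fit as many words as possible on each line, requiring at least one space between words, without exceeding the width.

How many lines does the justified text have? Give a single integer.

Answer: 4

Derivation:
Line 1: ['top', 'I', 'leaf', 'train'] (min_width=16, slack=3)
Line 2: ['red', 'dog', 'two'] (min_width=11, slack=8)
Line 3: ['lightbulb', 'go', 'or'] (min_width=15, slack=4)
Line 4: ['orange'] (min_width=6, slack=13)
Total lines: 4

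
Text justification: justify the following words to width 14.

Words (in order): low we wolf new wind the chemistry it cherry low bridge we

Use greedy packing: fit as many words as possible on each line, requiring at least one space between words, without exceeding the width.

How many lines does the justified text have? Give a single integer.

Answer: 5

Derivation:
Line 1: ['low', 'we', 'wolf'] (min_width=11, slack=3)
Line 2: ['new', 'wind', 'the'] (min_width=12, slack=2)
Line 3: ['chemistry', 'it'] (min_width=12, slack=2)
Line 4: ['cherry', 'low'] (min_width=10, slack=4)
Line 5: ['bridge', 'we'] (min_width=9, slack=5)
Total lines: 5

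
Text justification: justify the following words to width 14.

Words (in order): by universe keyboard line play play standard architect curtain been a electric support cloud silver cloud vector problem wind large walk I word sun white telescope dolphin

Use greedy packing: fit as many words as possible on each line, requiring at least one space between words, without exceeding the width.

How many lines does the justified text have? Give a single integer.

Answer: 15

Derivation:
Line 1: ['by', 'universe'] (min_width=11, slack=3)
Line 2: ['keyboard', 'line'] (min_width=13, slack=1)
Line 3: ['play', 'play'] (min_width=9, slack=5)
Line 4: ['standard'] (min_width=8, slack=6)
Line 5: ['architect'] (min_width=9, slack=5)
Line 6: ['curtain', 'been', 'a'] (min_width=14, slack=0)
Line 7: ['electric'] (min_width=8, slack=6)
Line 8: ['support', 'cloud'] (min_width=13, slack=1)
Line 9: ['silver', 'cloud'] (min_width=12, slack=2)
Line 10: ['vector', 'problem'] (min_width=14, slack=0)
Line 11: ['wind', 'large'] (min_width=10, slack=4)
Line 12: ['walk', 'I', 'word'] (min_width=11, slack=3)
Line 13: ['sun', 'white'] (min_width=9, slack=5)
Line 14: ['telescope'] (min_width=9, slack=5)
Line 15: ['dolphin'] (min_width=7, slack=7)
Total lines: 15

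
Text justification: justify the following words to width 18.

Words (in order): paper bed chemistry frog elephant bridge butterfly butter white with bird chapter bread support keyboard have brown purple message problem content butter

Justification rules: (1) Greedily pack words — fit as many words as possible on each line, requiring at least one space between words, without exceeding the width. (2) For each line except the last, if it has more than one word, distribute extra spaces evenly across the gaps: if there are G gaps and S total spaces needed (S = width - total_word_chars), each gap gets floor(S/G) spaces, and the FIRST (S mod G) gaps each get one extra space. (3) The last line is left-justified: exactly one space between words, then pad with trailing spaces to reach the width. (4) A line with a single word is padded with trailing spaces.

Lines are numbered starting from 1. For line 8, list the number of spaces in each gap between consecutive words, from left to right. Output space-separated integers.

Answer: 2 1

Derivation:
Line 1: ['paper', 'bed'] (min_width=9, slack=9)
Line 2: ['chemistry', 'frog'] (min_width=14, slack=4)
Line 3: ['elephant', 'bridge'] (min_width=15, slack=3)
Line 4: ['butterfly', 'butter'] (min_width=16, slack=2)
Line 5: ['white', 'with', 'bird'] (min_width=15, slack=3)
Line 6: ['chapter', 'bread'] (min_width=13, slack=5)
Line 7: ['support', 'keyboard'] (min_width=16, slack=2)
Line 8: ['have', 'brown', 'purple'] (min_width=17, slack=1)
Line 9: ['message', 'problem'] (min_width=15, slack=3)
Line 10: ['content', 'butter'] (min_width=14, slack=4)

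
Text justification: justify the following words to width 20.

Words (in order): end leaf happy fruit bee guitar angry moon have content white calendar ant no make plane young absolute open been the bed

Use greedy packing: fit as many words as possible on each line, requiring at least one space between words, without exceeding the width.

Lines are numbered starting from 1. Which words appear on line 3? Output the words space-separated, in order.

Line 1: ['end', 'leaf', 'happy', 'fruit'] (min_width=20, slack=0)
Line 2: ['bee', 'guitar', 'angry'] (min_width=16, slack=4)
Line 3: ['moon', 'have', 'content'] (min_width=17, slack=3)
Line 4: ['white', 'calendar', 'ant'] (min_width=18, slack=2)
Line 5: ['no', 'make', 'plane', 'young'] (min_width=19, slack=1)
Line 6: ['absolute', 'open', 'been'] (min_width=18, slack=2)
Line 7: ['the', 'bed'] (min_width=7, slack=13)

Answer: moon have content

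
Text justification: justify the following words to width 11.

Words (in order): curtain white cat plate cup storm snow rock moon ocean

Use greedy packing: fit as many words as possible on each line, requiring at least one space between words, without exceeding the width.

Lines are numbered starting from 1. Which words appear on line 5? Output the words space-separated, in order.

Answer: rock moon

Derivation:
Line 1: ['curtain'] (min_width=7, slack=4)
Line 2: ['white', 'cat'] (min_width=9, slack=2)
Line 3: ['plate', 'cup'] (min_width=9, slack=2)
Line 4: ['storm', 'snow'] (min_width=10, slack=1)
Line 5: ['rock', 'moon'] (min_width=9, slack=2)
Line 6: ['ocean'] (min_width=5, slack=6)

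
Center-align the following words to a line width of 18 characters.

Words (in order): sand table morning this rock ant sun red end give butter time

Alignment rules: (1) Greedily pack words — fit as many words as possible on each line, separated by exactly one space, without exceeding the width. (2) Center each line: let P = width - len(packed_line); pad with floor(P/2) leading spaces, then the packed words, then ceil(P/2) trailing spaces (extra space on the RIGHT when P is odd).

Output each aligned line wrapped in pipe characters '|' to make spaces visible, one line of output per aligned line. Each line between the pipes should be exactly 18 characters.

Answer: |sand table morning|
|this rock ant sun |
|   red end give   |
|   butter time    |

Derivation:
Line 1: ['sand', 'table', 'morning'] (min_width=18, slack=0)
Line 2: ['this', 'rock', 'ant', 'sun'] (min_width=17, slack=1)
Line 3: ['red', 'end', 'give'] (min_width=12, slack=6)
Line 4: ['butter', 'time'] (min_width=11, slack=7)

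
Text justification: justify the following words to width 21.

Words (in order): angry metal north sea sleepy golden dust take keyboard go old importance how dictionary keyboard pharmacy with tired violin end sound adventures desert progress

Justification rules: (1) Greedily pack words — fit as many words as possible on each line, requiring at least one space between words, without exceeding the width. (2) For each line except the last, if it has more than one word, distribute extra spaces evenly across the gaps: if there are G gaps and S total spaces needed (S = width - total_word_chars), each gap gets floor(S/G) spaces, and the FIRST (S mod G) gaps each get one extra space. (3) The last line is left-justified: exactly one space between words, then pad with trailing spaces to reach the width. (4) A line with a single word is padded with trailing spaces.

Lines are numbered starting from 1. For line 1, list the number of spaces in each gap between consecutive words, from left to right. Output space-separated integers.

Answer: 1 1 1

Derivation:
Line 1: ['angry', 'metal', 'north', 'sea'] (min_width=21, slack=0)
Line 2: ['sleepy', 'golden', 'dust'] (min_width=18, slack=3)
Line 3: ['take', 'keyboard', 'go', 'old'] (min_width=20, slack=1)
Line 4: ['importance', 'how'] (min_width=14, slack=7)
Line 5: ['dictionary', 'keyboard'] (min_width=19, slack=2)
Line 6: ['pharmacy', 'with', 'tired'] (min_width=19, slack=2)
Line 7: ['violin', 'end', 'sound'] (min_width=16, slack=5)
Line 8: ['adventures', 'desert'] (min_width=17, slack=4)
Line 9: ['progress'] (min_width=8, slack=13)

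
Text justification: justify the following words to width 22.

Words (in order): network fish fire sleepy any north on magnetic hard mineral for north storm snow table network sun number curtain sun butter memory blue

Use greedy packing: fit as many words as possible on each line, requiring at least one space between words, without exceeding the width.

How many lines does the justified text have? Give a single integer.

Line 1: ['network', 'fish', 'fire'] (min_width=17, slack=5)
Line 2: ['sleepy', 'any', 'north', 'on'] (min_width=19, slack=3)
Line 3: ['magnetic', 'hard', 'mineral'] (min_width=21, slack=1)
Line 4: ['for', 'north', 'storm', 'snow'] (min_width=20, slack=2)
Line 5: ['table', 'network', 'sun'] (min_width=17, slack=5)
Line 6: ['number', 'curtain', 'sun'] (min_width=18, slack=4)
Line 7: ['butter', 'memory', 'blue'] (min_width=18, slack=4)
Total lines: 7

Answer: 7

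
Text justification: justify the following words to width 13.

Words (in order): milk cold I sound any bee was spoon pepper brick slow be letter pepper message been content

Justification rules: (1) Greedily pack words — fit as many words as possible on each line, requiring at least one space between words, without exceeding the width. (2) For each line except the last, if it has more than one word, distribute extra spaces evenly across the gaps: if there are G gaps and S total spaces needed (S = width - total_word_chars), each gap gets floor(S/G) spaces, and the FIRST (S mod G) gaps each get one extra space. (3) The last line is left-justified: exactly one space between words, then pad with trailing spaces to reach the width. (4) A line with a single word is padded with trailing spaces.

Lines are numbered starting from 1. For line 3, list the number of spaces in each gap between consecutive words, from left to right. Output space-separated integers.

Answer: 5

Derivation:
Line 1: ['milk', 'cold', 'I'] (min_width=11, slack=2)
Line 2: ['sound', 'any', 'bee'] (min_width=13, slack=0)
Line 3: ['was', 'spoon'] (min_width=9, slack=4)
Line 4: ['pepper', 'brick'] (min_width=12, slack=1)
Line 5: ['slow', 'be'] (min_width=7, slack=6)
Line 6: ['letter', 'pepper'] (min_width=13, slack=0)
Line 7: ['message', 'been'] (min_width=12, slack=1)
Line 8: ['content'] (min_width=7, slack=6)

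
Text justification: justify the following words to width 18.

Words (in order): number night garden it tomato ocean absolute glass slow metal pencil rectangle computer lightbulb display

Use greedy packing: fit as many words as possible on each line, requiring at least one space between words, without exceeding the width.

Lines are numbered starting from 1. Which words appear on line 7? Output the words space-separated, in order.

Line 1: ['number', 'night'] (min_width=12, slack=6)
Line 2: ['garden', 'it', 'tomato'] (min_width=16, slack=2)
Line 3: ['ocean', 'absolute'] (min_width=14, slack=4)
Line 4: ['glass', 'slow', 'metal'] (min_width=16, slack=2)
Line 5: ['pencil', 'rectangle'] (min_width=16, slack=2)
Line 6: ['computer', 'lightbulb'] (min_width=18, slack=0)
Line 7: ['display'] (min_width=7, slack=11)

Answer: display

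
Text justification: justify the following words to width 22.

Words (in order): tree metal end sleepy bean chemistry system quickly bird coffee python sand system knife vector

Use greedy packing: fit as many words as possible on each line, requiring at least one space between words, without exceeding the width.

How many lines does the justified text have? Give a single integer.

Line 1: ['tree', 'metal', 'end', 'sleepy'] (min_width=21, slack=1)
Line 2: ['bean', 'chemistry', 'system'] (min_width=21, slack=1)
Line 3: ['quickly', 'bird', 'coffee'] (min_width=19, slack=3)
Line 4: ['python', 'sand', 'system'] (min_width=18, slack=4)
Line 5: ['knife', 'vector'] (min_width=12, slack=10)
Total lines: 5

Answer: 5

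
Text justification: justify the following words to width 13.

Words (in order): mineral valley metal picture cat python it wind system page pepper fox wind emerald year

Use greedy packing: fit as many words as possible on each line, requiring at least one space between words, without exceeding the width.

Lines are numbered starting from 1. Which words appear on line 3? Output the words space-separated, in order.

Answer: picture cat

Derivation:
Line 1: ['mineral'] (min_width=7, slack=6)
Line 2: ['valley', 'metal'] (min_width=12, slack=1)
Line 3: ['picture', 'cat'] (min_width=11, slack=2)
Line 4: ['python', 'it'] (min_width=9, slack=4)
Line 5: ['wind', 'system'] (min_width=11, slack=2)
Line 6: ['page', 'pepper'] (min_width=11, slack=2)
Line 7: ['fox', 'wind'] (min_width=8, slack=5)
Line 8: ['emerald', 'year'] (min_width=12, slack=1)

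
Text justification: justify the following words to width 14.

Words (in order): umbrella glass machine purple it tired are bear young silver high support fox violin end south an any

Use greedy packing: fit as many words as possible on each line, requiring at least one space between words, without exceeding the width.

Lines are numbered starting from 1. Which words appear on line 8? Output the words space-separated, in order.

Answer: south an any

Derivation:
Line 1: ['umbrella', 'glass'] (min_width=14, slack=0)
Line 2: ['machine', 'purple'] (min_width=14, slack=0)
Line 3: ['it', 'tired', 'are'] (min_width=12, slack=2)
Line 4: ['bear', 'young'] (min_width=10, slack=4)
Line 5: ['silver', 'high'] (min_width=11, slack=3)
Line 6: ['support', 'fox'] (min_width=11, slack=3)
Line 7: ['violin', 'end'] (min_width=10, slack=4)
Line 8: ['south', 'an', 'any'] (min_width=12, slack=2)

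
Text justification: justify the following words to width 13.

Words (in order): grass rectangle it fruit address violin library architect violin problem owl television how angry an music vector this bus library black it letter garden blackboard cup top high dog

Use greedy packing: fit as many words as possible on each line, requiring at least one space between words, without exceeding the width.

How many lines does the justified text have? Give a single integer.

Answer: 18

Derivation:
Line 1: ['grass'] (min_width=5, slack=8)
Line 2: ['rectangle', 'it'] (min_width=12, slack=1)
Line 3: ['fruit', 'address'] (min_width=13, slack=0)
Line 4: ['violin'] (min_width=6, slack=7)
Line 5: ['library'] (min_width=7, slack=6)
Line 6: ['architect'] (min_width=9, slack=4)
Line 7: ['violin'] (min_width=6, slack=7)
Line 8: ['problem', 'owl'] (min_width=11, slack=2)
Line 9: ['television'] (min_width=10, slack=3)
Line 10: ['how', 'angry', 'an'] (min_width=12, slack=1)
Line 11: ['music', 'vector'] (min_width=12, slack=1)
Line 12: ['this', 'bus'] (min_width=8, slack=5)
Line 13: ['library', 'black'] (min_width=13, slack=0)
Line 14: ['it', 'letter'] (min_width=9, slack=4)
Line 15: ['garden'] (min_width=6, slack=7)
Line 16: ['blackboard'] (min_width=10, slack=3)
Line 17: ['cup', 'top', 'high'] (min_width=12, slack=1)
Line 18: ['dog'] (min_width=3, slack=10)
Total lines: 18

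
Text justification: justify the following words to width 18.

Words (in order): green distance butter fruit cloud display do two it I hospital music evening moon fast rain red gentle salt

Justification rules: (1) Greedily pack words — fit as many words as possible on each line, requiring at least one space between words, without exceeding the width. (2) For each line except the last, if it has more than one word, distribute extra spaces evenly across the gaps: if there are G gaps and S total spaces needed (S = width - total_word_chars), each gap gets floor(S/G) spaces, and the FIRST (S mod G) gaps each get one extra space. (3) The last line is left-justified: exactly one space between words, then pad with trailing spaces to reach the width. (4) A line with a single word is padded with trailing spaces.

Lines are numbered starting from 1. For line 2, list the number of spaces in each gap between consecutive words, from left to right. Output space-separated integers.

Answer: 1 1

Derivation:
Line 1: ['green', 'distance'] (min_width=14, slack=4)
Line 2: ['butter', 'fruit', 'cloud'] (min_width=18, slack=0)
Line 3: ['display', 'do', 'two', 'it'] (min_width=17, slack=1)
Line 4: ['I', 'hospital', 'music'] (min_width=16, slack=2)
Line 5: ['evening', 'moon', 'fast'] (min_width=17, slack=1)
Line 6: ['rain', 'red', 'gentle'] (min_width=15, slack=3)
Line 7: ['salt'] (min_width=4, slack=14)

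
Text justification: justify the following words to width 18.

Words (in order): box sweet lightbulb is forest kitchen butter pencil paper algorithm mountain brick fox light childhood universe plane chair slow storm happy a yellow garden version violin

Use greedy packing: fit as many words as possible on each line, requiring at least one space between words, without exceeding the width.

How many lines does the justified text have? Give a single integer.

Line 1: ['box', 'sweet'] (min_width=9, slack=9)
Line 2: ['lightbulb', 'is'] (min_width=12, slack=6)
Line 3: ['forest', 'kitchen'] (min_width=14, slack=4)
Line 4: ['butter', 'pencil'] (min_width=13, slack=5)
Line 5: ['paper', 'algorithm'] (min_width=15, slack=3)
Line 6: ['mountain', 'brick', 'fox'] (min_width=18, slack=0)
Line 7: ['light', 'childhood'] (min_width=15, slack=3)
Line 8: ['universe', 'plane'] (min_width=14, slack=4)
Line 9: ['chair', 'slow', 'storm'] (min_width=16, slack=2)
Line 10: ['happy', 'a', 'yellow'] (min_width=14, slack=4)
Line 11: ['garden', 'version'] (min_width=14, slack=4)
Line 12: ['violin'] (min_width=6, slack=12)
Total lines: 12

Answer: 12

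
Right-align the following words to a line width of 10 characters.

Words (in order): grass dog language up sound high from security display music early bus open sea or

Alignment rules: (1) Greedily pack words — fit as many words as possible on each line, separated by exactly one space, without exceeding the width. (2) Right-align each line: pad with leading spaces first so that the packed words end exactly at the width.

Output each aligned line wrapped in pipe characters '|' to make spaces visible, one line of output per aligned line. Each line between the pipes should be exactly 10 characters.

Line 1: ['grass', 'dog'] (min_width=9, slack=1)
Line 2: ['language'] (min_width=8, slack=2)
Line 3: ['up', 'sound'] (min_width=8, slack=2)
Line 4: ['high', 'from'] (min_width=9, slack=1)
Line 5: ['security'] (min_width=8, slack=2)
Line 6: ['display'] (min_width=7, slack=3)
Line 7: ['music'] (min_width=5, slack=5)
Line 8: ['early', 'bus'] (min_width=9, slack=1)
Line 9: ['open', 'sea'] (min_width=8, slack=2)
Line 10: ['or'] (min_width=2, slack=8)

Answer: | grass dog|
|  language|
|  up sound|
| high from|
|  security|
|   display|
|     music|
| early bus|
|  open sea|
|        or|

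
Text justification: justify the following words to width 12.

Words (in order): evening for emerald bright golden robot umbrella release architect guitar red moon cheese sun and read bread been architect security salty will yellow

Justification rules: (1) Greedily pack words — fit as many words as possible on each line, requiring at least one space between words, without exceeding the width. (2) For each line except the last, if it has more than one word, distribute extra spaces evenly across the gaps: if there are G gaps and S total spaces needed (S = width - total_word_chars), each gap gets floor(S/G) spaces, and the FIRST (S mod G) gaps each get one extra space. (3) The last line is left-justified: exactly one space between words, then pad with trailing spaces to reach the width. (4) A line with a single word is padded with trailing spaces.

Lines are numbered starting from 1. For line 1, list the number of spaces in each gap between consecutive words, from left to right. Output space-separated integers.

Line 1: ['evening', 'for'] (min_width=11, slack=1)
Line 2: ['emerald'] (min_width=7, slack=5)
Line 3: ['bright'] (min_width=6, slack=6)
Line 4: ['golden', 'robot'] (min_width=12, slack=0)
Line 5: ['umbrella'] (min_width=8, slack=4)
Line 6: ['release'] (min_width=7, slack=5)
Line 7: ['architect'] (min_width=9, slack=3)
Line 8: ['guitar', 'red'] (min_width=10, slack=2)
Line 9: ['moon', 'cheese'] (min_width=11, slack=1)
Line 10: ['sun', 'and', 'read'] (min_width=12, slack=0)
Line 11: ['bread', 'been'] (min_width=10, slack=2)
Line 12: ['architect'] (min_width=9, slack=3)
Line 13: ['security'] (min_width=8, slack=4)
Line 14: ['salty', 'will'] (min_width=10, slack=2)
Line 15: ['yellow'] (min_width=6, slack=6)

Answer: 2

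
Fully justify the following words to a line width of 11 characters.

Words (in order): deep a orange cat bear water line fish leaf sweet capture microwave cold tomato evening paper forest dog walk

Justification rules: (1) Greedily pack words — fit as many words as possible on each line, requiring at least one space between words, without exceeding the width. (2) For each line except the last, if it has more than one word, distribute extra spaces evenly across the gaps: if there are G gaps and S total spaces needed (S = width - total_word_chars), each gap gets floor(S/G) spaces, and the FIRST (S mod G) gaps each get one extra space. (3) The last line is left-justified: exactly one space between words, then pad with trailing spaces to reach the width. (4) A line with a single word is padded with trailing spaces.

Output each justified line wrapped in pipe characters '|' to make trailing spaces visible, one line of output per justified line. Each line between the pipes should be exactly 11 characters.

Line 1: ['deep', 'a'] (min_width=6, slack=5)
Line 2: ['orange', 'cat'] (min_width=10, slack=1)
Line 3: ['bear', 'water'] (min_width=10, slack=1)
Line 4: ['line', 'fish'] (min_width=9, slack=2)
Line 5: ['leaf', 'sweet'] (min_width=10, slack=1)
Line 6: ['capture'] (min_width=7, slack=4)
Line 7: ['microwave'] (min_width=9, slack=2)
Line 8: ['cold', 'tomato'] (min_width=11, slack=0)
Line 9: ['evening'] (min_width=7, slack=4)
Line 10: ['paper'] (min_width=5, slack=6)
Line 11: ['forest', 'dog'] (min_width=10, slack=1)
Line 12: ['walk'] (min_width=4, slack=7)

Answer: |deep      a|
|orange  cat|
|bear  water|
|line   fish|
|leaf  sweet|
|capture    |
|microwave  |
|cold tomato|
|evening    |
|paper      |
|forest  dog|
|walk       |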